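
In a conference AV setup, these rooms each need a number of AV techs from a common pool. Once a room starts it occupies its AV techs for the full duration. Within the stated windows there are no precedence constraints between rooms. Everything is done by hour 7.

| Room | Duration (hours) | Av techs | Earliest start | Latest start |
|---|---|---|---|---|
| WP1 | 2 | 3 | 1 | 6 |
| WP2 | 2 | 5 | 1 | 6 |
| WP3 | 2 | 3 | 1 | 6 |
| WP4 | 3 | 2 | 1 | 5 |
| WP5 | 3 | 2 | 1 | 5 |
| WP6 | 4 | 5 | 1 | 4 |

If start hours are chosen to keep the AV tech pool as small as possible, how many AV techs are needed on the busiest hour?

Early-start (WP1@1, WP2@1, WP3@1, WP4@1, WP5@1, WP6@1) gives peak 20: h1:20  h2:20  h3:9  h4:5  h5:0  h6:0  h7:0.
Shift WP3→3, WP4→5, WP5→5, WP6→3.
Schedule WP1@1, WP2@1, WP3@3, WP4@5, WP5@5, WP6@3: h1:8  h2:8  h3:8  h4:8  h5:9  h6:9  h7:4 — peak 9.

9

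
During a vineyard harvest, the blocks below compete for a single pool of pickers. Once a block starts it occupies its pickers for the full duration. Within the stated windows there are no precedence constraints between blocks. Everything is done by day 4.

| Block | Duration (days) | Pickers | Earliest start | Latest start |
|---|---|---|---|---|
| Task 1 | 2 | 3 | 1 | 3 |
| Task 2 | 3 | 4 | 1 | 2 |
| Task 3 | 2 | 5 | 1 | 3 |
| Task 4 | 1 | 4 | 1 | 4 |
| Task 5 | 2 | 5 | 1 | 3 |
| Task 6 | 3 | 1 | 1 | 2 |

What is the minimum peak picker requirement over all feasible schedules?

Early-start (Task 1@1, Task 2@1, Task 3@1, Task 4@1, Task 5@1, Task 6@1) gives peak 22: d1:22  d2:18  d3:5  d4:0.
Shift Task 4→4, Task 5→3.
Schedule Task 1@1, Task 2@1, Task 3@1, Task 4@4, Task 5@3, Task 6@1: d1:13  d2:13  d3:10  d4:9 — peak 13.

13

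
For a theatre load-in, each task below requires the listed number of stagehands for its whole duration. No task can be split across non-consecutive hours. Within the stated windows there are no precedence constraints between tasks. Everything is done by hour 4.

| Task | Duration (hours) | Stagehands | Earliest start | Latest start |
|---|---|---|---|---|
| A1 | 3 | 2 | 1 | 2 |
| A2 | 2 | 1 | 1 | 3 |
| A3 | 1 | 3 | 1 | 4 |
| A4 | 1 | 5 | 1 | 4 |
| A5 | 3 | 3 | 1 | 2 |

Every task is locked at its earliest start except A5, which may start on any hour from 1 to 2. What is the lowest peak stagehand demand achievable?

11

A5@1: h1:14  h2:6  h3:5  h4:0 → peak 14
A5@2: h1:11  h2:6  h3:5  h4:3 → peak 11
Best is A5@2, peak 11.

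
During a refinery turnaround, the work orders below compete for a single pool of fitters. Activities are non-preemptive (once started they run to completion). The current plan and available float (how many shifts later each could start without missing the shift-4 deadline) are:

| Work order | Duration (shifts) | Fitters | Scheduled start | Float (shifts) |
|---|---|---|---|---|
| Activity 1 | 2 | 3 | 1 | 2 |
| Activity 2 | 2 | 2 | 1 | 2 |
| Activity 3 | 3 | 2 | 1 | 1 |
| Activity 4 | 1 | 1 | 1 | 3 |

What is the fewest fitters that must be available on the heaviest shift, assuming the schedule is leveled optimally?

5

Early-start (Activity 1@1, Activity 2@1, Activity 3@1, Activity 4@1) gives peak 8: s1:8  s2:7  s3:2  s4:0.
Shift Activity 2→3, Activity 4→3.
Schedule Activity 1@1, Activity 2@3, Activity 3@1, Activity 4@3: s1:5  s2:5  s3:5  s4:2 — peak 5.
Total fitter-shifts = 17 over 4 shifts ⇒ peak ≥ ⌈17/4⌉ = 5, so 5 is optimal.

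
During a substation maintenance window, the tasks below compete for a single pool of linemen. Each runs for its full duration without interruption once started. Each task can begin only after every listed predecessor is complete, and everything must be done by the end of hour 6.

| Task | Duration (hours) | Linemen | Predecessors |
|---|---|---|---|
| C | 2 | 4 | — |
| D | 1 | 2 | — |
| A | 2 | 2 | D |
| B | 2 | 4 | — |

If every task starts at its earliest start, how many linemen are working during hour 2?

10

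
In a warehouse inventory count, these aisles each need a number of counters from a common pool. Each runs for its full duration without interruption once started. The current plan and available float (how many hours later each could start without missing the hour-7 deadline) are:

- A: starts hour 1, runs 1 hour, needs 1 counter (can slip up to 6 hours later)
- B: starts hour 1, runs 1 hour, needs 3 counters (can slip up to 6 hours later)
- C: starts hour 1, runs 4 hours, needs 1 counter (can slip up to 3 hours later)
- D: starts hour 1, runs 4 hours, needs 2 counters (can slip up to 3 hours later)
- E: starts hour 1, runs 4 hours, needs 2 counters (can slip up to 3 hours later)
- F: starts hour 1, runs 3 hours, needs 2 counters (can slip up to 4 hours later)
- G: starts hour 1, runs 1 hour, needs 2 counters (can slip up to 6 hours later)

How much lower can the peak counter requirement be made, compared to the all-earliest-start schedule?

8

Early-start peak: h1:13  h2:7  h3:7  h4:5  h5:0  h6:0  h7:0 ⇒ 13.
Leveled (A@1, B@2, C@3, D@1, E@3, F@5, G@1): h1:5  h2:5  h3:5  h4:5  h5:5  h6:5  h7:2 ⇒ 5.
Reduction 13 − 5 = 8.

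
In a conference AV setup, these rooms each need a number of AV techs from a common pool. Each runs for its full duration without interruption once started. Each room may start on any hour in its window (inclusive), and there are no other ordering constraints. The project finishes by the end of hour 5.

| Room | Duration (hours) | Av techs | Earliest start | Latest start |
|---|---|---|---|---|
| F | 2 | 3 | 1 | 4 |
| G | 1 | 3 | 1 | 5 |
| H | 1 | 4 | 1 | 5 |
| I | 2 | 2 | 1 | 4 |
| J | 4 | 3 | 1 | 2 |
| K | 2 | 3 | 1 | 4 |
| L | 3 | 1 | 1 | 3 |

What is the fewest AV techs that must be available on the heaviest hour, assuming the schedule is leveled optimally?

8

Early-start (F@1, G@1, H@1, I@1, J@1, K@1, L@1) gives peak 19: h1:19  h2:12  h3:4  h4:3  h5:0.
Shift H→3, J→2, K→4, L→3.
Schedule F@1, G@1, H@3, I@1, J@2, K@4, L@3: h1:8  h2:8  h3:8  h4:7  h5:7 — peak 8.
Total AV tech-hours = 38 over 5 hours ⇒ peak ≥ ⌈38/5⌉ = 8, so 8 is optimal.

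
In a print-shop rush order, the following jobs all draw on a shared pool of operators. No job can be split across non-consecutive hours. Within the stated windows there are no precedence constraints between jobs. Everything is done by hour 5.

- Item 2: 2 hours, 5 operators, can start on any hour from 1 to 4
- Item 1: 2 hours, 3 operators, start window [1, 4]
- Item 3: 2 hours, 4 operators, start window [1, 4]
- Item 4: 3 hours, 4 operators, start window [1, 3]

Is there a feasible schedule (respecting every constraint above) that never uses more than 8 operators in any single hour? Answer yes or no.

yes

Schedule Item 2@1, Item 1@1, Item 3@3, Item 4@3: h1:8  h2:8  h3:8  h4:8  h5:4 — peak 8 ≤ 8.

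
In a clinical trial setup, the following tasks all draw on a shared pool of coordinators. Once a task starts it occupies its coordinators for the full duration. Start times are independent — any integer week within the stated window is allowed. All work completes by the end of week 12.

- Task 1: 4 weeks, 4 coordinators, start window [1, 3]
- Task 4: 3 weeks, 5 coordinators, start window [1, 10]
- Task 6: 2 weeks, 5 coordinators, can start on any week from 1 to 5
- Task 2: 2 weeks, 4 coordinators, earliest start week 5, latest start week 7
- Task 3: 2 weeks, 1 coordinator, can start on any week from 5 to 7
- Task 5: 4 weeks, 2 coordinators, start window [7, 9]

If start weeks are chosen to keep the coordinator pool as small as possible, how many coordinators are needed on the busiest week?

Early-start (Task 1@1, Task 4@1, Task 6@1, Task 2@5, Task 3@5, Task 5@7) gives peak 14: w1:14  w2:14  w3:9  w4:4  w5:5  w6:5  w7:2  w8:2  w9:2  w10:2  w11:0  w12:0.
Shift Task 4→9, Task 6→5, Task 2→7.
Schedule Task 1@1, Task 4@9, Task 6@5, Task 2@7, Task 3@5, Task 5@7: w1:4  w2:4  w3:4  w4:4  w5:6  w6:6  w7:6  w8:6  w9:7  w10:7  w11:5  w12:0 — peak 7.

7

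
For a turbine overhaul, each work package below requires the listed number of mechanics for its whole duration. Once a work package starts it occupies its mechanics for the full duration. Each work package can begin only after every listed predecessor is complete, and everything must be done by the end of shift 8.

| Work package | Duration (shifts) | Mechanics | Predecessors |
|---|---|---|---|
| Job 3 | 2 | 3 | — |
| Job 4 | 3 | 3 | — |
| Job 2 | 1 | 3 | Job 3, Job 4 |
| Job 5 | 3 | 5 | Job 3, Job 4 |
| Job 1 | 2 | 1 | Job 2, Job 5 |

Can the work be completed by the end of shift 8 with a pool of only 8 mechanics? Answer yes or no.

yes

Schedule Job 3@1, Job 4@1, Job 2@4, Job 5@4, Job 1@7: s1:6  s2:6  s3:3  s4:8  s5:5  s6:5  s7:1  s8:1 — peak 8 ≤ 8.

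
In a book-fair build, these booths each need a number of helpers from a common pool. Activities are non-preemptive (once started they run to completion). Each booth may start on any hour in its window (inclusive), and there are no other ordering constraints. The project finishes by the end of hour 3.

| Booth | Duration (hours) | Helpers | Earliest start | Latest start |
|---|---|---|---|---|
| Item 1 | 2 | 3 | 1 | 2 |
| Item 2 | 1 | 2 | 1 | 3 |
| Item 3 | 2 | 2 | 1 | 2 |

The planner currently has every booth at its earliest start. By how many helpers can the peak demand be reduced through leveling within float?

Early-start peak: h1:7  h2:5  h3:0 ⇒ 7.
Leveled (Item 1@1, Item 2@1, Item 3@2): h1:5  h2:5  h3:2 ⇒ 5.
Reduction 7 − 5 = 2.

2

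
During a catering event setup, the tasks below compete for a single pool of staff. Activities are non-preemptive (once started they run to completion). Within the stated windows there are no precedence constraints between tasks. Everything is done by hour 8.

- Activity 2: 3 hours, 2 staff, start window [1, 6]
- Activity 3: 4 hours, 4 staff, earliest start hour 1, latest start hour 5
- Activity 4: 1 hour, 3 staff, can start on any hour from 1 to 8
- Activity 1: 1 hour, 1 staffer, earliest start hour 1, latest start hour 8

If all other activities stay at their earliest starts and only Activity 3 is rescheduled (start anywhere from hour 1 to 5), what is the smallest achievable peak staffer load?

Activity 3@1: h1:10  h2:6  h3:6  h4:4  h5:0  h6:0  h7:0  h8:0 → peak 10
Activity 3@2: h1:6  h2:6  h3:6  h4:4  h5:4  h6:0  h7:0  h8:0 → peak 6
Activity 3@3: h1:6  h2:2  h3:6  h4:4  h5:4  h6:4  h7:0  h8:0 → peak 6
Activity 3@4: h1:6  h2:2  h3:2  h4:4  h5:4  h6:4  h7:4  h8:0 → peak 6
Activity 3@5: h1:6  h2:2  h3:2  h4:0  h5:4  h6:4  h7:4  h8:4 → peak 6
Best is Activity 3@2, peak 6.

6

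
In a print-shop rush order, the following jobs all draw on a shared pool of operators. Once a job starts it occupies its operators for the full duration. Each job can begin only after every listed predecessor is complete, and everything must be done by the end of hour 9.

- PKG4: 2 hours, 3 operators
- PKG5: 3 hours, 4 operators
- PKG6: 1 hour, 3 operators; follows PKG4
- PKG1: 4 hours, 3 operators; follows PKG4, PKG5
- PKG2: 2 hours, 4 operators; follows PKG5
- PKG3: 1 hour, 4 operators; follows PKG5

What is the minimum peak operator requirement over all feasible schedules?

Early-start (PKG4@1, PKG5@1, PKG6@3, PKG1@4, PKG2@4, PKG3@4) gives peak 11: h1:7  h2:7  h3:7  h4:11  h5:7  h6:3  h7:3  h8:0  h9:0.
Shift PKG3→6.
Schedule PKG4@1, PKG5@1, PKG6@3, PKG1@4, PKG2@4, PKG3@6: h1:7  h2:7  h3:7  h4:7  h5:7  h6:7  h7:3  h8:0  h9:0 — peak 7.

7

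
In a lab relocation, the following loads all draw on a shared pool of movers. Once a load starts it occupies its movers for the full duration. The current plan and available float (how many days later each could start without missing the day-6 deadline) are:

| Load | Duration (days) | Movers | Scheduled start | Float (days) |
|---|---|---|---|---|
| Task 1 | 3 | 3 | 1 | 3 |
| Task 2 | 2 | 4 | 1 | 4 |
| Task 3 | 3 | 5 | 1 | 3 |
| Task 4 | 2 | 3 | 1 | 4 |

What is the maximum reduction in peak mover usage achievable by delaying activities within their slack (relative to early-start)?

7

Early-start peak: d1:15  d2:15  d3:8  d4:0  d5:0  d6:0 ⇒ 15.
Leveled (Task 1@1, Task 2@1, Task 3@3, Task 4@4): d1:7  d2:7  d3:8  d4:8  d5:8  d6:0 ⇒ 8.
Reduction 15 − 8 = 7.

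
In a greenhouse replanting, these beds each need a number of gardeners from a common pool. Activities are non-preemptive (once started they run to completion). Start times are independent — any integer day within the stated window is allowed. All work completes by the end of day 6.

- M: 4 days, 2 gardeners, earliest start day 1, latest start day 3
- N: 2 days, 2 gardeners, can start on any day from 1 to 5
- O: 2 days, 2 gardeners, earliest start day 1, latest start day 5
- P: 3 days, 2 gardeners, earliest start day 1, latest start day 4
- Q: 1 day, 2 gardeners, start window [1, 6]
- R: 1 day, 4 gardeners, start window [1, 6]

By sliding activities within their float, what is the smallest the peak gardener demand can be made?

Early-start (M@1, N@1, O@1, P@1, Q@1, R@1) gives peak 14: d1:14  d2:8  d3:4  d4:2  d5:0  d6:0.
Shift P→3, Q→3, R→5.
Schedule M@1, N@1, O@1, P@3, Q@3, R@5: d1:6  d2:6  d3:6  d4:4  d5:6  d6:0 — peak 6.

6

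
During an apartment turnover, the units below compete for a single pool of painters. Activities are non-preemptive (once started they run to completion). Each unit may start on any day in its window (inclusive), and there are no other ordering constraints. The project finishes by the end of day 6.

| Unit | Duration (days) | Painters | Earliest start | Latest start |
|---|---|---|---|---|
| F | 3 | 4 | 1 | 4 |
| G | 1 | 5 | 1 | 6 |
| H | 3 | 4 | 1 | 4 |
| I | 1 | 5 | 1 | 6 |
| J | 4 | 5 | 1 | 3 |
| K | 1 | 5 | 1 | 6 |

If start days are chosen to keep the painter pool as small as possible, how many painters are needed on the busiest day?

13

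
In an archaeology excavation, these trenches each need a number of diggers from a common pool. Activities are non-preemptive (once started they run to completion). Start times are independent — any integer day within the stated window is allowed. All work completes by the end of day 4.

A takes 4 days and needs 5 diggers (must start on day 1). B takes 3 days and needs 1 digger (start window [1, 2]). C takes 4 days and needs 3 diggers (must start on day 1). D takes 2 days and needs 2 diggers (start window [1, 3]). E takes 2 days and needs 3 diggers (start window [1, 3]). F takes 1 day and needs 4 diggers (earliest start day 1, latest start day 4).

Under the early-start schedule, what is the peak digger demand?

18

Early-start schedule: A@1, B@1, C@1, D@1, E@1, F@1.
Load per day: day 1: 18, day 2: 14, day 3: 9, day 4: 8.
Peak is 18.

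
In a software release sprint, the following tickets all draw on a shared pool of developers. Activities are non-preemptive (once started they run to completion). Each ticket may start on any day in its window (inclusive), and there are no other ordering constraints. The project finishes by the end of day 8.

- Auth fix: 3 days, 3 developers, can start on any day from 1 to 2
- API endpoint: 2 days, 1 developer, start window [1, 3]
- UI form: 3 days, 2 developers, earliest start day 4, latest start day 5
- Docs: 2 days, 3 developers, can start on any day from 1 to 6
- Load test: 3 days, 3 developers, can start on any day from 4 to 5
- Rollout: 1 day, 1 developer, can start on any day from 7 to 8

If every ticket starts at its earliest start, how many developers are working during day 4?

At early start, day 4 has: UI form, Load test.
Demand: 2 + 3 = 5.

5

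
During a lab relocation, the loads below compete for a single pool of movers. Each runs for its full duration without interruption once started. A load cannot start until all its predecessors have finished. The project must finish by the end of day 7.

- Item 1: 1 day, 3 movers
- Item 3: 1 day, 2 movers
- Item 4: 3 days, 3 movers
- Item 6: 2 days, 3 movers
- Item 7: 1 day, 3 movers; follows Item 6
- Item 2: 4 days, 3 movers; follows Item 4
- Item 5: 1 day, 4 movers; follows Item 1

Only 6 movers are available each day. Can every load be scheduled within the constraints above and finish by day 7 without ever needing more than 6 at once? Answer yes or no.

The minimum achievable peak is 7; 6 < 7, so no feasible schedule stays within the cap.

no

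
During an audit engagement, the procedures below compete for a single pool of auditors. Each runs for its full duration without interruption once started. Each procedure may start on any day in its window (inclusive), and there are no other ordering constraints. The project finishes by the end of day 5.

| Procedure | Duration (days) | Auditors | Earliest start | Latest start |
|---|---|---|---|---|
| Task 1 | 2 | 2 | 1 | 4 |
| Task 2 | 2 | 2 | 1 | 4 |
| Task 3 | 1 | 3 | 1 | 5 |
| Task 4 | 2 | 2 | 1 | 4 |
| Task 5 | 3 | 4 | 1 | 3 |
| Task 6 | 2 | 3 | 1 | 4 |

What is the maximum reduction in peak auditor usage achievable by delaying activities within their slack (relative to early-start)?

9

Early-start peak: d1:16  d2:13  d3:4  d4:0  d5:0 ⇒ 16.
Leveled (Task 1@1, Task 2@1, Task 3@1, Task 4@2, Task 5@3, Task 6@4): d1:7  d2:6  d3:6  d4:7  d5:7 ⇒ 7.
Reduction 16 − 7 = 9.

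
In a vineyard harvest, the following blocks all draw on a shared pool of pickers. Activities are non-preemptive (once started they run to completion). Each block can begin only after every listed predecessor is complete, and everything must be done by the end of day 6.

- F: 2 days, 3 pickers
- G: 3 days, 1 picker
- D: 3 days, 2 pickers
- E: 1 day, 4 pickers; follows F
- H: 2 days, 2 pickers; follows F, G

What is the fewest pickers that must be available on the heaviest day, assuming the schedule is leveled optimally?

4

Early-start (F@1, G@1, D@1, E@3, H@4) gives peak 7: d1:6  d2:6  d3:7  d4:2  d5:2  d6:0.
Shift D→3, E→6.
Schedule F@1, G@1, D@3, E@6, H@4: d1:4  d2:4  d3:3  d4:4  d5:4  d6:4 — peak 4.
Total picker-days = 23 over 6 days ⇒ peak ≥ ⌈23/6⌉ = 4, so 4 is optimal.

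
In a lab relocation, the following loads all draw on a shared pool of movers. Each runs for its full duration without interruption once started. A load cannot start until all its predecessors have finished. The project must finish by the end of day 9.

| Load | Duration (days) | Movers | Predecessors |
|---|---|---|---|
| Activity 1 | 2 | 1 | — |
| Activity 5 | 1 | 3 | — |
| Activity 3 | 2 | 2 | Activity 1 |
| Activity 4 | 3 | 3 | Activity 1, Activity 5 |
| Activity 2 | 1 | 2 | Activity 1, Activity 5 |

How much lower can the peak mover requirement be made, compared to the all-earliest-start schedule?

Early-start peak: d1:4  d2:1  d3:7  d4:5  d5:3  d6:0  d7:0  d8:0  d9:0 ⇒ 7.
Leveled (Activity 1@1, Activity 5@3, Activity 3@4, Activity 4@6, Activity 2@9): d1:1  d2:1  d3:3  d4:2  d5:2  d6:3  d7:3  d8:3  d9:2 ⇒ 3.
Reduction 7 − 3 = 4.

4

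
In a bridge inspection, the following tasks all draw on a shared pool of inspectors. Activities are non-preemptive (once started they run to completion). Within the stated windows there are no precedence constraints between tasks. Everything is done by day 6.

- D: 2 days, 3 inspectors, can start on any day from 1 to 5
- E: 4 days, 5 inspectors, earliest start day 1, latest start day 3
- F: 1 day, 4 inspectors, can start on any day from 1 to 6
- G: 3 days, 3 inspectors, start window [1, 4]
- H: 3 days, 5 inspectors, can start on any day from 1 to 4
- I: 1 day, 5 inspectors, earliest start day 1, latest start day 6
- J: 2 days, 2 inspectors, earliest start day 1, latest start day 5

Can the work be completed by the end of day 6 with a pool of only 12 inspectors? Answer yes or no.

Schedule D@1, E@1, F@3, G@1, H@4, I@5, J@4: d1:11  d2:11  d3:12  d4:12  d5:12  d6:5 — peak 12 ≤ 12.

yes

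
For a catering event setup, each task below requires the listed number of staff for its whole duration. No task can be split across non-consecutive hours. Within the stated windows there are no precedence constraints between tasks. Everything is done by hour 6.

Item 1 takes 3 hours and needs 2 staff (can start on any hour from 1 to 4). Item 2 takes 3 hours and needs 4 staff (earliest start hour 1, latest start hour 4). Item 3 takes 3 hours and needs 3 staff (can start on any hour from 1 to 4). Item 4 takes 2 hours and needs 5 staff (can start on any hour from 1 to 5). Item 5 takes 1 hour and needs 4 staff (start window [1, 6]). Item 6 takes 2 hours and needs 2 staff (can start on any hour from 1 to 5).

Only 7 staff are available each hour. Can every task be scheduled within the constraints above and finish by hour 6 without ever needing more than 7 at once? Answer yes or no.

no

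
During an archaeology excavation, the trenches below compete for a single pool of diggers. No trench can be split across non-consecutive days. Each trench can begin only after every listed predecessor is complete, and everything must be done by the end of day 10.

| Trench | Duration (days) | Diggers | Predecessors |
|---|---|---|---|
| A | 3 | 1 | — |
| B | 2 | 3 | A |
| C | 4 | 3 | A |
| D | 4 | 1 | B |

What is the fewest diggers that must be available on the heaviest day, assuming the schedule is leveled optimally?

4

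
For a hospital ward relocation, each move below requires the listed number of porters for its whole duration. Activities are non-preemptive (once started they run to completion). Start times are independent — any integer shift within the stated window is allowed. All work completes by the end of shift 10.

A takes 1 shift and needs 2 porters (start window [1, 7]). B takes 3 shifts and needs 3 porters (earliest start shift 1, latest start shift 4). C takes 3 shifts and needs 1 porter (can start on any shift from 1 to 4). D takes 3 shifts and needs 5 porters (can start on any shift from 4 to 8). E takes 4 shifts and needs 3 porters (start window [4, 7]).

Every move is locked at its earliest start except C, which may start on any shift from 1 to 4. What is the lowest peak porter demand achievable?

8

C@1: s1:6  s2:4  s3:4  s4:8  s5:8  s6:8  s7:3  s8:0  s9:0  s10:0 → peak 8
C@2: s1:5  s2:4  s3:4  s4:9  s5:8  s6:8  s7:3  s8:0  s9:0  s10:0 → peak 9
C@3: s1:5  s2:3  s3:4  s4:9  s5:9  s6:8  s7:3  s8:0  s9:0  s10:0 → peak 9
C@4: s1:5  s2:3  s3:3  s4:9  s5:9  s6:9  s7:3  s8:0  s9:0  s10:0 → peak 9
Best is C@1, peak 8.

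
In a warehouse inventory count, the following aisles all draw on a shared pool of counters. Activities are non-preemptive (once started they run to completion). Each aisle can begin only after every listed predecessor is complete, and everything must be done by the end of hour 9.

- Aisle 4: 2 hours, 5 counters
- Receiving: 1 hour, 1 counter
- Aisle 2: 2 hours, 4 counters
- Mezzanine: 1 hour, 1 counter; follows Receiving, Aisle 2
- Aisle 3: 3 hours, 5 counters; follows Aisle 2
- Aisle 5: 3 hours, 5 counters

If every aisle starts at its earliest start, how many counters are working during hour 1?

15

At early start, hour 1 has: Aisle 4, Receiving, Aisle 2, Aisle 5.
Demand: 5 + 1 + 4 + 5 = 15.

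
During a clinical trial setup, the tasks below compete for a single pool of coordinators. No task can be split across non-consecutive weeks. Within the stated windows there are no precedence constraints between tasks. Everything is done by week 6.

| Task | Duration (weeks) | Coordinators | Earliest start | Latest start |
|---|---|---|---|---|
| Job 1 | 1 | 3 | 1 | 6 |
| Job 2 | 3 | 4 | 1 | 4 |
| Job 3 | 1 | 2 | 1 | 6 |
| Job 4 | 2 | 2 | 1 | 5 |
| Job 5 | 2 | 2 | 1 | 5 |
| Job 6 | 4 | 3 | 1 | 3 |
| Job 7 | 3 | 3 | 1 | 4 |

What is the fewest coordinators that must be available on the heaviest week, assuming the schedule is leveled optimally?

Early-start (Job 1@1, Job 2@1, Job 3@1, Job 4@1, Job 5@1, Job 6@1, Job 7@1) gives peak 19: w1:19  w2:14  w3:10  w4:3  w5:0  w6:0.
Shift Job 4→2, Job 5→4, Job 6→2, Job 7→4.
Schedule Job 1@1, Job 2@1, Job 3@1, Job 4@2, Job 5@4, Job 6@2, Job 7@4: w1:9  w2:9  w3:9  w4:8  w5:8  w6:3 — peak 9.

9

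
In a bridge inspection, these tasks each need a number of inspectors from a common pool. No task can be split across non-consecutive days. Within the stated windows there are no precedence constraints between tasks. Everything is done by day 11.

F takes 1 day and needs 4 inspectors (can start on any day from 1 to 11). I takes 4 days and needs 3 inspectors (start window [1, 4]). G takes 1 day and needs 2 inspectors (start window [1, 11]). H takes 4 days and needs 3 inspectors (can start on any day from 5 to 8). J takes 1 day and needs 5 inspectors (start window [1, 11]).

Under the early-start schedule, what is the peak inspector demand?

Early-start schedule: F@1, I@1, G@1, H@5, J@1.
Load per day: day 1: 14, day 2: 3, day 3: 3, day 4: 3, day 5: 3, day 6: 3, day 7: 3, day 8: 3, day 9: 0, day 10: 0, day 11: 0.
Peak is 14.

14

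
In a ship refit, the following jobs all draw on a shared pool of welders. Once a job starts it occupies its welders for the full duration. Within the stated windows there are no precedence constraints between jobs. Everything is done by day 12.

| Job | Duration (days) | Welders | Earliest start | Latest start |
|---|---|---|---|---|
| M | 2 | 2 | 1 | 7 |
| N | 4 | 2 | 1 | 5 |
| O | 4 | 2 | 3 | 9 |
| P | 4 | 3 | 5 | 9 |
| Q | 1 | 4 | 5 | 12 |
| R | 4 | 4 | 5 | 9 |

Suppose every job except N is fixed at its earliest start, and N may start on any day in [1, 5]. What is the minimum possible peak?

N@1: d1:4  d2:4  d3:4  d4:4  d5:13  d6:9  d7:7  d8:7  d9:0  d10:0  d11:0  d12:0 → peak 13
N@2: d1:2  d2:4  d3:4  d4:4  d5:15  d6:9  d7:7  d8:7  d9:0  d10:0  d11:0  d12:0 → peak 15
N@3: d1:2  d2:2  d3:4  d4:4  d5:15  d6:11  d7:7  d8:7  d9:0  d10:0  d11:0  d12:0 → peak 15
N@4: d1:2  d2:2  d3:2  d4:4  d5:15  d6:11  d7:9  d8:7  d9:0  d10:0  d11:0  d12:0 → peak 15
N@5: d1:2  d2:2  d3:2  d4:2  d5:15  d6:11  d7:9  d8:9  d9:0  d10:0  d11:0  d12:0 → peak 15
Best is N@1, peak 13.

13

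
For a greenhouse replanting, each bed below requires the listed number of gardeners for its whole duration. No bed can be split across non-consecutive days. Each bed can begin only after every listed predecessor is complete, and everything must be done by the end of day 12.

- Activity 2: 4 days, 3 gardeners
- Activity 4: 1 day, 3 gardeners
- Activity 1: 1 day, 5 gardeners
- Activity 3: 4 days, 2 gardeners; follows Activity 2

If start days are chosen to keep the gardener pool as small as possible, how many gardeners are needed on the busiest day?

Early-start (Activity 2@1, Activity 4@1, Activity 1@1, Activity 3@5) gives peak 11: d1:11  d2:3  d3:3  d4:3  d5:2  d6:2  d7:2  d8:2  d9:0  d10:0  d11:0  d12:0.
Shift Activity 4→5, Activity 1→6, Activity 3→7.
Schedule Activity 2@1, Activity 4@5, Activity 1@6, Activity 3@7: d1:3  d2:3  d3:3  d4:3  d5:3  d6:5  d7:2  d8:2  d9:2  d10:2  d11:0  d12:0 — peak 5.

5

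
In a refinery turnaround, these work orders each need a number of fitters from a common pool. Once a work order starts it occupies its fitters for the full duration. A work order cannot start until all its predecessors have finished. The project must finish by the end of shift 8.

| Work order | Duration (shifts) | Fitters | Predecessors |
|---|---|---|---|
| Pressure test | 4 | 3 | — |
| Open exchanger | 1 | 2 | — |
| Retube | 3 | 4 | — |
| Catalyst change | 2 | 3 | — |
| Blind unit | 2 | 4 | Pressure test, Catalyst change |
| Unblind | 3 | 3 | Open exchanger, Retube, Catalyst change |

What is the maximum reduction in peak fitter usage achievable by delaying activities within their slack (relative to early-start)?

5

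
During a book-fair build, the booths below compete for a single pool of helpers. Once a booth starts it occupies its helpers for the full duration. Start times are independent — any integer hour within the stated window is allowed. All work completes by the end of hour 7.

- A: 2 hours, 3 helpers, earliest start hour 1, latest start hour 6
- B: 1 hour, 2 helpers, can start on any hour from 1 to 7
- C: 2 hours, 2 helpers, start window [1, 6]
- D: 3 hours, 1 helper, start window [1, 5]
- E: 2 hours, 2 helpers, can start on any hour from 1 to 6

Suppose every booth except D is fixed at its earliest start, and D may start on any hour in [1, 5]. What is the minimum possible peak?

D@1: h1:10  h2:8  h3:1  h4:0  h5:0  h6:0  h7:0 → peak 10
D@2: h1:9  h2:8  h3:1  h4:1  h5:0  h6:0  h7:0 → peak 9
D@3: h1:9  h2:7  h3:1  h4:1  h5:1  h6:0  h7:0 → peak 9
D@4: h1:9  h2:7  h3:0  h4:1  h5:1  h6:1  h7:0 → peak 9
D@5: h1:9  h2:7  h3:0  h4:0  h5:1  h6:1  h7:1 → peak 9
Best is D@2, peak 9.

9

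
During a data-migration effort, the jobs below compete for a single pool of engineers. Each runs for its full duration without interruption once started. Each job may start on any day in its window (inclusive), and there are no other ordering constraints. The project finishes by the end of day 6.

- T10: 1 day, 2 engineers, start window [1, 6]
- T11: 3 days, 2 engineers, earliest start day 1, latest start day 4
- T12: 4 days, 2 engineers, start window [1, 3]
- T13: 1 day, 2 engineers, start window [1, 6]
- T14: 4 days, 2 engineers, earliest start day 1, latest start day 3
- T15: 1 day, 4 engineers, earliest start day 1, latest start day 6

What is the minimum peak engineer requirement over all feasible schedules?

Early-start (T10@1, T11@1, T12@1, T13@1, T14@1, T15@1) gives peak 14: d1:14  d2:6  d3:6  d4:4  d5:0  d6:0.
Shift T13→2, T14→3, T15→5.
Schedule T10@1, T11@1, T12@1, T13@2, T14@3, T15@5: d1:6  d2:6  d3:6  d4:4  d5:6  d6:2 — peak 6.

6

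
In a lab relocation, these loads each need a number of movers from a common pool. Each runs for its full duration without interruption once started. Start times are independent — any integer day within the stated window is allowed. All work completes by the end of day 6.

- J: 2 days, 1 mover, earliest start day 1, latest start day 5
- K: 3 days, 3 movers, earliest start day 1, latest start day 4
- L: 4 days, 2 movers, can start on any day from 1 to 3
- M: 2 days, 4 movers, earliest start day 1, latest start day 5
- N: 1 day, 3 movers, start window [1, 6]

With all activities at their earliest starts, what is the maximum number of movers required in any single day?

13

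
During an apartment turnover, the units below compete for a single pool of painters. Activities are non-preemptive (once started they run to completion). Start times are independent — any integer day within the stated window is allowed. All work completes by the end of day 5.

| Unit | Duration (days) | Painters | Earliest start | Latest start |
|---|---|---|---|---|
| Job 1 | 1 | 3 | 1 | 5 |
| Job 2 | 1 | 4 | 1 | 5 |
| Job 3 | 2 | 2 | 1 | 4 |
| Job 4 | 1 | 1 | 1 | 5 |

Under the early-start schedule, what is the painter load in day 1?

At early start, day 1 has: Job 1, Job 2, Job 3, Job 4.
Demand: 3 + 4 + 2 + 1 = 10.

10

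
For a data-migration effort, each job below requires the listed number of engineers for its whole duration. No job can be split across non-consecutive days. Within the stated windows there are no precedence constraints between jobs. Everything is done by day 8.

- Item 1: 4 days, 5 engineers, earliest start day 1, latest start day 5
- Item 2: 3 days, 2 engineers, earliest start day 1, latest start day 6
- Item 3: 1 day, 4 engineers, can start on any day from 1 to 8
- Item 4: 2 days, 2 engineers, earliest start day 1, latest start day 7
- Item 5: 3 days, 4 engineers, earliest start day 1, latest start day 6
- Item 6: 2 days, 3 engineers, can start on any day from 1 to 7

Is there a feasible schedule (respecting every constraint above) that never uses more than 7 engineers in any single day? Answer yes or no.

yes

Schedule Item 1@1, Item 2@1, Item 3@5, Item 4@4, Item 5@6, Item 6@6: d1:7  d2:7  d3:7  d4:7  d5:6  d6:7  d7:7  d8:4 — peak 7 ≤ 7.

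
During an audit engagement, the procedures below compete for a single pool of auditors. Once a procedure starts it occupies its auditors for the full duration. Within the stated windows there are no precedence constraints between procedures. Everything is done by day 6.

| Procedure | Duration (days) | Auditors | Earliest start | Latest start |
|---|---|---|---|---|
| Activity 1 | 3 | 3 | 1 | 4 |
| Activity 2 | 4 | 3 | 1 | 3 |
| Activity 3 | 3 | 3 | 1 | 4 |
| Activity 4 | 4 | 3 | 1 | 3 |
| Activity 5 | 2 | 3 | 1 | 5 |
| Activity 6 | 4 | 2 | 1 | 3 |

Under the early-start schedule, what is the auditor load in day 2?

At early start, day 2 has: Activity 1, Activity 2, Activity 3, Activity 4, Activity 5, Activity 6.
Demand: 3 + 3 + 3 + 3 + 3 + 2 = 17.

17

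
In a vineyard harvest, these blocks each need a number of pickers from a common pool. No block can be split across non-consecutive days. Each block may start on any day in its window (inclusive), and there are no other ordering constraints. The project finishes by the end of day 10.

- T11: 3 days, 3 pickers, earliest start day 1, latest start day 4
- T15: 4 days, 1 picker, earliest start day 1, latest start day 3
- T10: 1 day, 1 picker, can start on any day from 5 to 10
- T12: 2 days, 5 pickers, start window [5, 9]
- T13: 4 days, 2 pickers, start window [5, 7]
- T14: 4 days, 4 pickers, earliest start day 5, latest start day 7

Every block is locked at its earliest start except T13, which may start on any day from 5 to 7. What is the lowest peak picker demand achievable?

T13@5: d1:4  d2:4  d3:4  d4:1  d5:12  d6:11  d7:6  d8:6  d9:0  d10:0 → peak 12
T13@6: d1:4  d2:4  d3:4  d4:1  d5:10  d6:11  d7:6  d8:6  d9:2  d10:0 → peak 11
T13@7: d1:4  d2:4  d3:4  d4:1  d5:10  d6:9  d7:6  d8:6  d9:2  d10:2 → peak 10
Best is T13@7, peak 10.

10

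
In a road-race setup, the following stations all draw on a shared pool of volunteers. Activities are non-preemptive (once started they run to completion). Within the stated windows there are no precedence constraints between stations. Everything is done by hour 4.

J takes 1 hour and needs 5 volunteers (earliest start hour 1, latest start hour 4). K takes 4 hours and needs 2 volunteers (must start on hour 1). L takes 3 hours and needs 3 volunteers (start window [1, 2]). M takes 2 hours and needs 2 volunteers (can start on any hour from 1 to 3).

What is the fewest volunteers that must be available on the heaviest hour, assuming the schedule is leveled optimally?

7

Early-start (J@1, K@1, L@1, M@1) gives peak 12: h1:12  h2:7  h3:5  h4:2.
Shift L→2, M→2.
Schedule J@1, K@1, L@2, M@2: h1:7  h2:7  h3:7  h4:5 — peak 7.
Total volunteer-hours = 26 over 4 hours ⇒ peak ≥ ⌈26/4⌉ = 7, so 7 is optimal.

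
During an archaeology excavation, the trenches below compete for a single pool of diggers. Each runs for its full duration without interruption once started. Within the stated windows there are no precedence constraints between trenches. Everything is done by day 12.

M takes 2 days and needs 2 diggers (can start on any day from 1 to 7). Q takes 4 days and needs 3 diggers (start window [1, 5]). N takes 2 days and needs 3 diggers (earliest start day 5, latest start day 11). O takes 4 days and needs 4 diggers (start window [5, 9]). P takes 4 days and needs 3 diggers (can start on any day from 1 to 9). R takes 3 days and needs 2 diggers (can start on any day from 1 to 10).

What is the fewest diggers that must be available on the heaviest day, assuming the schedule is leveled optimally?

6

Early-start (M@1, Q@1, N@5, O@5, P@1, R@1) gives peak 10: d1:10  d2:10  d3:8  d4:6  d5:7  d6:7  d7:4  d8:4  d9:0  d10:0  d11:0  d12:0.
Shift O→7, P→3, R→7.
Schedule M@1, Q@1, N@5, O@7, P@3, R@7: d1:5  d2:5  d3:6  d4:6  d5:6  d6:6  d7:6  d8:6  d9:6  d10:4  d11:0  d12:0 — peak 6.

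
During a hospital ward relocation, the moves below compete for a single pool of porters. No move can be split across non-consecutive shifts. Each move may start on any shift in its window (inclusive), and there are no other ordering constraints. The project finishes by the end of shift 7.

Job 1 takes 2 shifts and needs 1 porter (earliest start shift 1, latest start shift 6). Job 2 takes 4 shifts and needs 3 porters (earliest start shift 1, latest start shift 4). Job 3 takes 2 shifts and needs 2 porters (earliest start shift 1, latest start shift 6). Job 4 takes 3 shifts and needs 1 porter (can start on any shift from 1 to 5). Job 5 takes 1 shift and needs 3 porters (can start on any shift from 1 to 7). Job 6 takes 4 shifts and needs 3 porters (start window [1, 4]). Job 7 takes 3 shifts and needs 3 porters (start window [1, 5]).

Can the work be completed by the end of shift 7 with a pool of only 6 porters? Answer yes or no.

no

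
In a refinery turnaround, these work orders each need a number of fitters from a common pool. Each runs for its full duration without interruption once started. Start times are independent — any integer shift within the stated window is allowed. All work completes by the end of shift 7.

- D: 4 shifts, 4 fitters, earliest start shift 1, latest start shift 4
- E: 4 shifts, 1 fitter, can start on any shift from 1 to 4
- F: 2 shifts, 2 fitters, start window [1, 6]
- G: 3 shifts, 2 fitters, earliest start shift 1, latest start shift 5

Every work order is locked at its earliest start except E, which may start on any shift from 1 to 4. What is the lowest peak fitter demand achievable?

E@1: s1:9  s2:9  s3:7  s4:5  s5:0  s6:0  s7:0 → peak 9
E@2: s1:8  s2:9  s3:7  s4:5  s5:1  s6:0  s7:0 → peak 9
E@3: s1:8  s2:8  s3:7  s4:5  s5:1  s6:1  s7:0 → peak 8
E@4: s1:8  s2:8  s3:6  s4:5  s5:1  s6:1  s7:1 → peak 8
Best is E@3, peak 8.

8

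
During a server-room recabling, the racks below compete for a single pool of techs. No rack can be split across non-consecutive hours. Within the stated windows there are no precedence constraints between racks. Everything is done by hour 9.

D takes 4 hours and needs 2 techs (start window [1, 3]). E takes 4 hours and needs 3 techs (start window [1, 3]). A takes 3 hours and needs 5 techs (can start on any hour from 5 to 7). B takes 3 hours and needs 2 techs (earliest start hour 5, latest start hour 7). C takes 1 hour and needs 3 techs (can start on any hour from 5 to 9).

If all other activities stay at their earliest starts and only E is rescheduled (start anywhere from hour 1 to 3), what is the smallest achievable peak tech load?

10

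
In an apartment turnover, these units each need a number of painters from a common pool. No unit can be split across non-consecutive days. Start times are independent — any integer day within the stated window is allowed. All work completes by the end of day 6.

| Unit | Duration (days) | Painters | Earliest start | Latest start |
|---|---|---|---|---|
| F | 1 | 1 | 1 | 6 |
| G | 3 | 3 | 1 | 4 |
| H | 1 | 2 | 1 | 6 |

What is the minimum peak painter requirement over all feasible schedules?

Early-start (F@1, G@1, H@1) gives peak 6: d1:6  d2:3  d3:3  d4:0  d5:0  d6:0.
Shift G→2.
Schedule F@1, G@2, H@1: d1:3  d2:3  d3:3  d4:3  d5:0  d6:0 — peak 3.

3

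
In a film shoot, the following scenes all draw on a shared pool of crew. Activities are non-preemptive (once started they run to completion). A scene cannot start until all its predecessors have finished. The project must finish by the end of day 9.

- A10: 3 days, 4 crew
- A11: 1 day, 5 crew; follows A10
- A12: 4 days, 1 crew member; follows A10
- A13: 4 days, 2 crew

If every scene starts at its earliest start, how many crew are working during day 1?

6

At early start, day 1 has: A10, A13.
Demand: 4 + 2 = 6.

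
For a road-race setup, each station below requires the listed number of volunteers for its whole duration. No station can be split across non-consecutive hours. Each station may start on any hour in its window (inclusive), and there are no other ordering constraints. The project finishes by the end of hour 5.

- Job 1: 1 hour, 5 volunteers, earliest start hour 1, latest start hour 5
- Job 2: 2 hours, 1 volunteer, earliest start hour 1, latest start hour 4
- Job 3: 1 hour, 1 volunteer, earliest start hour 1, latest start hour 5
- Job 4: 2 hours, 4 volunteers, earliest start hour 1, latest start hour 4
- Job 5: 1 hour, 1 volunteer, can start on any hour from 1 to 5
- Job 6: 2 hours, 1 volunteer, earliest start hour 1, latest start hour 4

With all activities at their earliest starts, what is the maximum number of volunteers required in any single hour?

Early-start schedule: Job 1@1, Job 2@1, Job 3@1, Job 4@1, Job 5@1, Job 6@1.
Load per hour: hour 1: 13, hour 2: 6, hour 3: 0, hour 4: 0, hour 5: 0.
Peak is 13.

13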